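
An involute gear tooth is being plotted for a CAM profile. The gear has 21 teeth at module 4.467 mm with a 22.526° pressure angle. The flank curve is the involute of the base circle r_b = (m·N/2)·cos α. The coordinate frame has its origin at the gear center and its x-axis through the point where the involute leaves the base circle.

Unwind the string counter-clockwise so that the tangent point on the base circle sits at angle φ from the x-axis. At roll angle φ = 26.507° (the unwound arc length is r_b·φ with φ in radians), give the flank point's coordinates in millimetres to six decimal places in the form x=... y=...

x=47.716325 y=1.399612

pitch radius r_p = m·N/2 = 4.467·21/2 = 46.903500
base radius r_b = r_p·cos α = 46.903500·cos 22.526° = 43.325034
roll angle φ = 26.507° = 0.46263442 rad
x = r_b·(cos φ + φ·sin φ) = 43.325034·(0.89487984 + 0.46263442·0.44630715) = 47.716325
y = r_b·(sin φ − φ·cos φ) = 43.325034·(0.44630715 − 0.46263442·0.89487984) = 1.399612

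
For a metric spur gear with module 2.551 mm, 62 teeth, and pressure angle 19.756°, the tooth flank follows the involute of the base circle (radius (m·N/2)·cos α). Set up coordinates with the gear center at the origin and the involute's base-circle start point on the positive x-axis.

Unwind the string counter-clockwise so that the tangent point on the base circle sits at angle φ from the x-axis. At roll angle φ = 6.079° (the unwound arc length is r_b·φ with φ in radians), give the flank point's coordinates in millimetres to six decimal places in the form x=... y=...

x=74.844069 y=0.029597

pitch radius r_p = m·N/2 = 2.551·62/2 = 79.081000
base radius r_b = r_p·cos α = 79.081000·cos 19.756° = 74.426342
roll angle φ = 6.079° = 0.10609857 rad
x = r_b·(cos φ + φ·sin φ) = 74.426342·(0.99437683 + 0.10609857·0.10589962) = 74.844069
y = r_b·(sin φ − φ·cos φ) = 74.426342·(0.10589962 − 0.10609857·0.99437683) = 0.029597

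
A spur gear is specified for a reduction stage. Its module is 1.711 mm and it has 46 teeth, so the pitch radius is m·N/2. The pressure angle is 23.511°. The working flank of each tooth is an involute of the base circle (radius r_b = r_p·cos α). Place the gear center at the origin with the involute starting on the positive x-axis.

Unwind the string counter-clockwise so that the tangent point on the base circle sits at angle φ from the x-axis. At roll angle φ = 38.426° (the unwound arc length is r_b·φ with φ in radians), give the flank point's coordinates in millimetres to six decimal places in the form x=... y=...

x=43.311529 y=3.467884

pitch radius r_p = m·N/2 = 1.711·46/2 = 39.353000
base radius r_b = r_p·cos α = 39.353000·cos 23.511° = 36.086052
roll angle φ = 38.426° = 0.67066022 rad
x = r_b·(cos φ + φ·sin φ) = 36.086052·(0.78341151 + 0.67066022·0.62150335) = 43.311529
y = r_b·(sin φ − φ·cos φ) = 36.086052·(0.62150335 − 0.67066022·0.78341151) = 3.467884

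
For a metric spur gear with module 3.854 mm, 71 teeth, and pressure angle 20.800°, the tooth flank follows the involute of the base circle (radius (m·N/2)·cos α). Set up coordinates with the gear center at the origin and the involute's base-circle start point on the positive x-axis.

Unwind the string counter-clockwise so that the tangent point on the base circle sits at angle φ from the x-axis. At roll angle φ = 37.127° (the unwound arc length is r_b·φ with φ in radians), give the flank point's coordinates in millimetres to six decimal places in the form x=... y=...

x=151.998314 y=11.120000

pitch radius r_p = m·N/2 = 3.854·71/2 = 136.817000
base radius r_b = r_p·cos α = 136.817000·cos 20.800° = 127.900045
roll angle φ = 37.127° = 0.64798839 rad
x = r_b·(cos φ + φ·sin φ) = 127.900045·(0.79729959 + 0.64798839·0.60358377) = 151.998314
y = r_b·(sin φ − φ·cos φ) = 127.900045·(0.60358377 − 0.64798839·0.79729959) = 11.120000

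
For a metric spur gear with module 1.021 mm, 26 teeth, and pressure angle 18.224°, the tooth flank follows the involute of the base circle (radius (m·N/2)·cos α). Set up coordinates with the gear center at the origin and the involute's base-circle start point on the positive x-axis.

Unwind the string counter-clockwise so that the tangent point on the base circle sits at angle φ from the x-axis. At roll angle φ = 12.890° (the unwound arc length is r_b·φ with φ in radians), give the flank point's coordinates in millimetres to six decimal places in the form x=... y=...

pitch radius r_p = m·N/2 = 1.021·26/2 = 13.273000
base radius r_b = r_p·cos α = 13.273000·cos 18.224° = 12.607241
roll angle φ = 12.890° = 0.22497294 rad
x = r_b·(cos φ + φ·sin φ) = 12.607241·(0.97480014 + 0.22497294·0.22307998) = 12.922260
y = r_b·(sin φ − φ·cos φ) = 12.607241·(0.22307998 − 0.22497294·0.97480014) = 0.047609

x=12.922260 y=0.047609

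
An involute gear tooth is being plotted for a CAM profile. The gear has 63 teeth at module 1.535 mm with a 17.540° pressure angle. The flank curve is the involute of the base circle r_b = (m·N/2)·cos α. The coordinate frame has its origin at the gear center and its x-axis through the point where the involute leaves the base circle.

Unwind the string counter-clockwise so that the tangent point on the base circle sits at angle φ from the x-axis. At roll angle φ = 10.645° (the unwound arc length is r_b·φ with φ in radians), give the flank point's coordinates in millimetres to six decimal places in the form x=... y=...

pitch radius r_p = m·N/2 = 1.535·63/2 = 48.352500
base radius r_b = r_p·cos α = 48.352500·cos 17.540° = 46.104437
roll angle φ = 10.645° = 0.18579030 rad
x = r_b·(cos φ + φ·sin φ) = 46.104437·(0.98279057 + 0.18579030·0.18472329) = 46.893301
y = r_b·(sin φ − φ·cos φ) = 46.104437·(0.18472329 − 0.18579030·0.98279057) = 0.098218

x=46.893301 y=0.098218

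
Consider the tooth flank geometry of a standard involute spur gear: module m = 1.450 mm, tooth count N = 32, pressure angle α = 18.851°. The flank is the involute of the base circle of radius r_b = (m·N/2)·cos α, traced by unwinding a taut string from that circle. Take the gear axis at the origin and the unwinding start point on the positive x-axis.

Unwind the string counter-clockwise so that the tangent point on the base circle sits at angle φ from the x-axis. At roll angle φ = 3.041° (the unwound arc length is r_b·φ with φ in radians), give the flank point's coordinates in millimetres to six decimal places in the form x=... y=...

x=21.986502 y=0.001094

pitch radius r_p = m·N/2 = 1.450·32/2 = 23.200000
base radius r_b = r_p·cos α = 23.200000·cos 18.851° = 21.955599
roll angle φ = 3.041° = 0.05307546 rad
x = r_b·(cos φ + φ·sin φ) = 21.955599·(0.99859183 + 0.05307546·0.05305055) = 21.986502
y = r_b·(sin φ − φ·cos φ) = 21.955599·(0.05305055 − 0.05307546·0.99859183) = 0.001094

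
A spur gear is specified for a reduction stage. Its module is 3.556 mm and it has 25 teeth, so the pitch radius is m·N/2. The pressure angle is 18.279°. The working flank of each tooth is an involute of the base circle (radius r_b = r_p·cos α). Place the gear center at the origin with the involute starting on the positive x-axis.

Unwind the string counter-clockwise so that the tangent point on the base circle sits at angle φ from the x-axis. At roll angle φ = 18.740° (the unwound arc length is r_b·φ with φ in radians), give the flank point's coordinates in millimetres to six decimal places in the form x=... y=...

x=44.404666 y=0.487026

pitch radius r_p = m·N/2 = 3.556·25/2 = 44.450000
base radius r_b = r_p·cos α = 44.450000·cos 18.279° = 42.207075
roll angle φ = 18.740° = 0.32707470 rad
x = r_b·(cos φ + φ·sin φ) = 42.207075·(0.94698622 + 0.32707470·0.32127419) = 44.404666
y = r_b·(sin φ − φ·cos φ) = 42.207075·(0.32127419 − 0.32707470·0.94698622) = 0.487026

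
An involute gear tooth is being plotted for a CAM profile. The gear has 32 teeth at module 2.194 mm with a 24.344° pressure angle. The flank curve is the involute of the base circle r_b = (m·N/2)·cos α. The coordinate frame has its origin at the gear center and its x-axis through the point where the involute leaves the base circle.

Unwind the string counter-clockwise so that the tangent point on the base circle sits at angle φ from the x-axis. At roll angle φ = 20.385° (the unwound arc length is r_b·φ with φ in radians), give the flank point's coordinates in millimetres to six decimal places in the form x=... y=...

x=33.943431 y=0.474080

pitch radius r_p = m·N/2 = 2.194·32/2 = 35.104000
base radius r_b = r_p·cos α = 35.104000·cos 24.344° = 31.982798
roll angle φ = 20.385° = 0.35578537 rad
x = r_b·(cos φ + φ·sin φ) = 31.982798·(0.93737321 + 0.35578537·0.34832666) = 33.943431
y = r_b·(sin φ − φ·cos φ) = 31.982798·(0.34832666 − 0.35578537·0.93737321) = 0.474080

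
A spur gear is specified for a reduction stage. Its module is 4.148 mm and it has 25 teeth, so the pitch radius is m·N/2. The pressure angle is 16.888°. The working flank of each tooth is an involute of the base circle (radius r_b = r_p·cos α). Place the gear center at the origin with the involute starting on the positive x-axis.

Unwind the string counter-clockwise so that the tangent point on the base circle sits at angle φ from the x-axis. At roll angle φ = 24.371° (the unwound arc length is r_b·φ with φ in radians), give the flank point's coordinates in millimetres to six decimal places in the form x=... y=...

x=53.901192 y=1.249846

pitch radius r_p = m·N/2 = 4.148·25/2 = 51.850000
base radius r_b = r_p·cos α = 51.850000·cos 16.888° = 49.613940
roll angle φ = 24.371° = 0.42535419 rad
x = r_b·(cos φ + φ·sin φ) = 49.613940·(0.91089264 + 0.42535419·0.41264344) = 53.901192
y = r_b·(sin φ − φ·cos φ) = 49.613940·(0.41264344 − 0.42535419·0.91089264) = 1.249846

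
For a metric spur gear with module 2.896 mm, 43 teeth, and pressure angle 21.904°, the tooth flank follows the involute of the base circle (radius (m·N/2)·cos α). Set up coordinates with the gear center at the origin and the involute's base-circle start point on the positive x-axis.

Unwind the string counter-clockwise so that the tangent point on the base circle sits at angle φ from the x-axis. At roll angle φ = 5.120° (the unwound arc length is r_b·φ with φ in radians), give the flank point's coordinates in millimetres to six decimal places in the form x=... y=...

pitch radius r_p = m·N/2 = 2.896·43/2 = 62.264000
base radius r_b = r_p·cos α = 62.264000·cos 21.904° = 57.769175
roll angle φ = 5.120° = 0.08936086 rad
x = r_b·(cos φ + φ·sin φ) = 57.769175·(0.99600997 + 0.08936086·0.08924198) = 57.999369
y = r_b·(sin φ − φ·cos φ) = 57.769175·(0.08924198 − 0.08936086·0.99600997) = 0.013730

x=57.999369 y=0.013730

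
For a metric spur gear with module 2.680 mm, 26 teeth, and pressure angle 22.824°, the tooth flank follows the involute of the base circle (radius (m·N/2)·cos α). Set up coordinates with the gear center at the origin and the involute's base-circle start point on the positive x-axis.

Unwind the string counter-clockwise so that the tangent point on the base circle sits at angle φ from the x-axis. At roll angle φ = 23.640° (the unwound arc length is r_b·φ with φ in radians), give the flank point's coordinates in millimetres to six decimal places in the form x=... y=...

pitch radius r_p = m·N/2 = 2.680·26/2 = 34.840000
base radius r_b = r_p·cos α = 34.840000·cos 22.824° = 32.112054
roll angle φ = 23.640° = 0.41259584 rad
x = r_b·(cos φ + φ·sin φ) = 32.112054·(0.91608301 + 0.41259584·0.40098868) = 34.730126
y = r_b·(sin φ − φ·cos φ) = 32.112054·(0.40098868 − 0.41259584·0.91608301) = 0.739112

x=34.730126 y=0.739112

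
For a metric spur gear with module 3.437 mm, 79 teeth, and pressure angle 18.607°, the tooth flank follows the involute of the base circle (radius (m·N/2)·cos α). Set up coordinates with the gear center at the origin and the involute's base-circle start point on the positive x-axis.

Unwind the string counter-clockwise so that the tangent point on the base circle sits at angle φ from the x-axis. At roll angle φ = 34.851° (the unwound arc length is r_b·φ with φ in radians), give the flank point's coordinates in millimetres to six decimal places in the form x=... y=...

x=150.310544 y=9.299582

pitch radius r_p = m·N/2 = 3.437·79/2 = 135.761500
base radius r_b = r_p·cos α = 135.761500·cos 18.607° = 128.665170
roll angle φ = 34.851° = 0.60826470 rad
x = r_b·(cos φ + φ·sin φ) = 128.665170·(0.82064088 + 0.60826470·0.57144426) = 150.310544
y = r_b·(sin φ − φ·cos φ) = 128.665170·(0.57144426 − 0.60826470·0.82064088) = 9.299582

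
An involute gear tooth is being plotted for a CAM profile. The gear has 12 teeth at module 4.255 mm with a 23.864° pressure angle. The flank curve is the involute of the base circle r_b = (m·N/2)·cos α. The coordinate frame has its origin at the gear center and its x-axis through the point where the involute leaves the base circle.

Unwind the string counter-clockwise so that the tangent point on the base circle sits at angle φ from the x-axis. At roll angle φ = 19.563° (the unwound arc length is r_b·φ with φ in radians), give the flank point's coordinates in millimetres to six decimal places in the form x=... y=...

pitch radius r_p = m·N/2 = 4.255·12/2 = 25.530000
base radius r_b = r_p·cos α = 25.530000·cos 23.864° = 23.347398
roll angle φ = 19.563° = 0.34143876 rad
x = r_b·(cos φ + φ·sin φ) = 23.347398·(0.94227388 + 0.34143876·0.33484315) = 24.668914
y = r_b·(sin φ − φ·cos φ) = 23.347398·(0.33484315 − 0.34143876·0.94227388) = 0.306185

x=24.668914 y=0.306185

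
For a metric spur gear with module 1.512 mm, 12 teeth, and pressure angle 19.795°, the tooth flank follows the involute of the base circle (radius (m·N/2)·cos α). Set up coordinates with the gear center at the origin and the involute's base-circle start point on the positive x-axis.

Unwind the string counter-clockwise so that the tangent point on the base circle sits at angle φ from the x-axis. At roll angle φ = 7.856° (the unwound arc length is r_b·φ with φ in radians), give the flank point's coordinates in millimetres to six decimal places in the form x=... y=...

x=8.615800 y=0.007321

pitch radius r_p = m·N/2 = 1.512·12/2 = 9.072000
base radius r_b = r_p·cos α = 9.072000·cos 19.795° = 8.535938
roll angle φ = 7.856° = 0.13711307 rad
x = r_b·(cos φ + φ·sin φ) = 8.535938·(0.99061472 + 0.13711307·0.13668385) = 8.615800
y = r_b·(sin φ − φ·cos φ) = 8.535938·(0.13668385 − 0.13711307·0.99061472) = 0.007321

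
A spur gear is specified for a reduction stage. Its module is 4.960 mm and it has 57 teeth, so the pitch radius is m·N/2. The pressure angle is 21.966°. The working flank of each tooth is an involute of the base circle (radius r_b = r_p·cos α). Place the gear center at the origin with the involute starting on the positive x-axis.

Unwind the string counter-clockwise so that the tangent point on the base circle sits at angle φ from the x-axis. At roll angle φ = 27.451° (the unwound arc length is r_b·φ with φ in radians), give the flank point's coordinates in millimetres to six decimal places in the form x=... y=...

pitch radius r_p = m·N/2 = 4.960·57/2 = 141.360000
base radius r_b = r_p·cos α = 141.360000·cos 21.966° = 131.098110
roll angle φ = 27.451° = 0.47911033 rad
x = r_b·(cos φ + φ·sin φ) = 131.098110·(0.88740540 + 0.47911033·0.46098986) = 145.292156
y = r_b·(sin φ − φ·cos φ) = 131.098110·(0.46098986 − 0.47911033·0.88740540) = 4.696559

x=145.292156 y=4.696559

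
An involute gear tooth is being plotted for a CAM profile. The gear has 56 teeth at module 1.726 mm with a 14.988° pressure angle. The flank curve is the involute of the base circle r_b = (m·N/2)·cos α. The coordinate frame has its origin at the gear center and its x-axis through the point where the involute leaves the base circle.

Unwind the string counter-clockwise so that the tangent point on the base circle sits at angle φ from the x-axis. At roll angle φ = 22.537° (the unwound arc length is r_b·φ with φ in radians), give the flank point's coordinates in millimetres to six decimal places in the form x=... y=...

pitch radius r_p = m·N/2 = 1.726·56/2 = 48.328000
base radius r_b = r_p·cos α = 48.328000·cos 14.988° = 46.683882
roll angle φ = 22.537° = 0.39334485 rad
x = r_b·(cos φ + φ·sin φ) = 46.683882·(0.92363221 + 0.39334485·0.38327997) = 50.156856
y = r_b·(sin φ − φ·cos φ) = 46.683882·(0.38327997 − 0.39334485·0.92363221) = 0.932463

x=50.156856 y=0.932463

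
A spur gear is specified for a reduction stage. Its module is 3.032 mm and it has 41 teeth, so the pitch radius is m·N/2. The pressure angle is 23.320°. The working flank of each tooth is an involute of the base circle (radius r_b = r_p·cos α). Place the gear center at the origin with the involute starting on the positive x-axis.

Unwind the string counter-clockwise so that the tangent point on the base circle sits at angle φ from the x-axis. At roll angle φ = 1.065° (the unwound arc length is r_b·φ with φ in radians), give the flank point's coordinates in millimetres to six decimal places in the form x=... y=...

pitch radius r_p = m·N/2 = 3.032·41/2 = 62.156000
base radius r_b = r_p·cos α = 62.156000·cos 23.320° = 57.078368
roll angle φ = 1.065° = 0.01858776 rad
x = r_b·(cos φ + φ·sin φ) = 57.078368·(0.99982725 + 0.01858776·0.01858669) = 57.088227
y = r_b·(sin φ − φ·cos φ) = 57.078368·(0.01858669 − 0.01858776·0.99982725) = 0.000122

x=57.088227 y=0.000122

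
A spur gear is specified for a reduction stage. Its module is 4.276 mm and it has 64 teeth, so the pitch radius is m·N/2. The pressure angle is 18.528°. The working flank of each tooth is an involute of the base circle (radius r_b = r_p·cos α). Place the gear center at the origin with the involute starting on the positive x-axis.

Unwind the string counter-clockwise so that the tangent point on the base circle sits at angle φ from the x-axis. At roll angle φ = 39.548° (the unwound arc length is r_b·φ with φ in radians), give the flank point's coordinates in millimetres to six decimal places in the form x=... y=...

pitch radius r_p = m·N/2 = 4.276·64/2 = 136.832000
base radius r_b = r_p·cos α = 136.832000·cos 18.528° = 129.739789
roll angle φ = 39.548° = 0.69024281 rad
x = r_b·(cos φ + φ·sin φ) = 129.739789·(0.77109143 + 0.69024281·0.63672443) = 157.061159
y = r_b·(sin φ − φ·cos φ) = 129.739789·(0.63672443 − 0.69024281·0.77109143) = 13.555747

x=157.061159 y=13.555747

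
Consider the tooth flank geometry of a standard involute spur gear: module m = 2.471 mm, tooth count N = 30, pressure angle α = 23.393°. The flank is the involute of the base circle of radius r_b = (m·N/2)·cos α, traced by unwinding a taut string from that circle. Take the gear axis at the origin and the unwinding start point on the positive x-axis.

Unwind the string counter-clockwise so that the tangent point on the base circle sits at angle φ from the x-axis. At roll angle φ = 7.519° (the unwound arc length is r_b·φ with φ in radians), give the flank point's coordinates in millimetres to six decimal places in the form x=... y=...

x=34.310040 y=0.025583

pitch radius r_p = m·N/2 = 2.471·30/2 = 37.065000
base radius r_b = r_p·cos α = 37.065000·cos 23.393° = 34.018373
roll angle φ = 7.519° = 0.13123131 rad
x = r_b·(cos φ + φ·sin φ) = 34.018373·(0.99140152 + 0.13123131·0.13085496) = 34.310040
y = r_b·(sin φ − φ·cos φ) = 34.018373·(0.13085496 − 0.13123131·0.99140152) = 0.025583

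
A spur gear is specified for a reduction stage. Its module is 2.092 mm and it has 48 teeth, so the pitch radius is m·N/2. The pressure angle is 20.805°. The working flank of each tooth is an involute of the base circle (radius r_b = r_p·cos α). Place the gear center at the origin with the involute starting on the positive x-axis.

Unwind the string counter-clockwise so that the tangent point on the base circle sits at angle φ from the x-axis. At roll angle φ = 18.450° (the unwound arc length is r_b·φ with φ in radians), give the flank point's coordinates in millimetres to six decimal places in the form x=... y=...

x=49.304815 y=0.516986

pitch radius r_p = m·N/2 = 2.092·48/2 = 50.208000
base radius r_b = r_p·cos α = 50.208000·cos 20.805° = 46.934171
roll angle φ = 18.450° = 0.32201325 rad
x = r_b·(cos φ + φ·sin φ) = 46.934171·(0.94860019 + 0.32201325·0.31647697) = 49.304815
y = r_b·(sin φ − φ·cos φ) = 46.934171·(0.31647697 − 0.32201325·0.94860019) = 0.516986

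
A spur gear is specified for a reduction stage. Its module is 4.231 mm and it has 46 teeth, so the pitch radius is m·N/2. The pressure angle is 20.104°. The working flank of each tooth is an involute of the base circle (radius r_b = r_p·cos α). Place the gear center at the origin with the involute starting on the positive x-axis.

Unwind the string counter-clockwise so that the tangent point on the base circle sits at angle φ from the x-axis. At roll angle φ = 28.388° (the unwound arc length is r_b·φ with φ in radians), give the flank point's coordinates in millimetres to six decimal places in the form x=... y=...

x=101.921349 y=3.614808

pitch radius r_p = m·N/2 = 4.231·46/2 = 97.313000
base radius r_b = r_p·cos α = 97.313000·cos 20.104° = 91.383744
roll angle φ = 28.388° = 0.49546407 rad
x = r_b·(cos φ + φ·sin φ) = 91.383744·(0.87974817 + 0.49546407·0.47543997) = 101.921349
y = r_b·(sin φ − φ·cos φ) = 91.383744·(0.47543997 − 0.49546407·0.87974817) = 3.614808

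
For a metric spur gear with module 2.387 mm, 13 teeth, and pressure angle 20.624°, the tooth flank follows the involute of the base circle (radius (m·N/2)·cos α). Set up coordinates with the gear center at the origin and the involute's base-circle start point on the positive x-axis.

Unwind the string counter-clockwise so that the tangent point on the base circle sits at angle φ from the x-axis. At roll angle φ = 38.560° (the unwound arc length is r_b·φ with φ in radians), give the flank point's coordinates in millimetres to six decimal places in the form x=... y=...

pitch radius r_p = m·N/2 = 2.387·13/2 = 15.515500
base radius r_b = r_p·cos α = 15.515500·cos 20.624° = 14.521144
roll angle φ = 38.560° = 0.67299896 rad
x = r_b·(cos φ + φ·sin φ) = 14.521144·(0.78195583 + 0.67299896·0.62333384) = 17.446557
y = r_b·(sin φ − φ·cos φ) = 14.521144·(0.62333384 − 0.67299896·0.78195583) = 1.409689

x=17.446557 y=1.409689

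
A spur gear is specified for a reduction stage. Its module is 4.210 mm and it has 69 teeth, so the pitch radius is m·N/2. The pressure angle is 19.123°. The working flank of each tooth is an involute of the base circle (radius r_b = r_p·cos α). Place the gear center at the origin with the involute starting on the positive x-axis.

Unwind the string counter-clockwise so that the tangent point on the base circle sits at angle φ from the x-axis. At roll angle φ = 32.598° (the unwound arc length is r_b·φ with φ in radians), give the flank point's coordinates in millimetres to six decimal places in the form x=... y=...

pitch radius r_p = m·N/2 = 4.210·69/2 = 145.245000
base radius r_b = r_p·cos α = 145.245000·cos 19.123° = 137.230015
roll angle φ = 32.598° = 0.56894243 rad
x = r_b·(cos φ + φ·sin φ) = 137.230015·(0.84247120 + 0.56894243·0.53874138) = 157.675096
y = r_b·(sin φ − φ·cos φ) = 137.230015·(0.53874138 − 0.56894243·0.84247120) = 8.154724

x=157.675096 y=8.154724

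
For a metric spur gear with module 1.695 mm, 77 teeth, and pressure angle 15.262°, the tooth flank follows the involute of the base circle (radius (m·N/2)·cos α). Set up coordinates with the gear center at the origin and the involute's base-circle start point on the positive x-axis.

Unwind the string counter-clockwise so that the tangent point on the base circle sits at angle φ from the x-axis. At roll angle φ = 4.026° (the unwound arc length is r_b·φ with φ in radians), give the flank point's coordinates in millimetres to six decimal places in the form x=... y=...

pitch radius r_p = m·N/2 = 1.695·77/2 = 65.257500
base radius r_b = r_p·cos α = 65.257500·cos 15.262° = 62.956012
roll angle φ = 4.026° = 0.07026696 rad
x = r_b·(cos φ + φ·sin φ) = 62.956012·(0.99753229 + 0.07026696·0.07020915) = 63.111242
y = r_b·(sin φ − φ·cos φ) = 62.956012·(0.07020915 − 0.07026696·0.99753229) = 0.007277

x=63.111242 y=0.007277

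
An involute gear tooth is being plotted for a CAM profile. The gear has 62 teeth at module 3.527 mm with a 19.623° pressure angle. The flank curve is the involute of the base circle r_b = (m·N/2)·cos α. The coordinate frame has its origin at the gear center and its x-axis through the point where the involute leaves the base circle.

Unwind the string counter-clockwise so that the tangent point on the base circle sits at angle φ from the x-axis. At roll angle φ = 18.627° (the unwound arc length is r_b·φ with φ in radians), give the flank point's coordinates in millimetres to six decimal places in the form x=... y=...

pitch radius r_p = m·N/2 = 3.527·62/2 = 109.337000
base radius r_b = r_p·cos α = 109.337000·cos 19.623° = 102.987004
roll angle φ = 18.627° = 0.32510248 rad
x = r_b·(cos φ + φ·sin φ) = 102.987004·(0.94761800 + 0.32510248·0.31940590) = 108.286473
y = r_b·(sin φ − φ·cos φ) = 102.987004·(0.31940590 − 0.32510248·0.94761800) = 1.167145

x=108.286473 y=1.167145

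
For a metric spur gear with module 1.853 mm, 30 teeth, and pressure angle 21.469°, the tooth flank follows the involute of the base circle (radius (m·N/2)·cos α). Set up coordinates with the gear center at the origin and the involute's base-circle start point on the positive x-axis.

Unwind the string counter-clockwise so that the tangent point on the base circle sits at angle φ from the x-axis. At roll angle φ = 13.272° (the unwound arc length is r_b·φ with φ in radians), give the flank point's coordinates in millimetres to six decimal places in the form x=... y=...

x=26.551143 y=0.106592

pitch radius r_p = m·N/2 = 1.853·30/2 = 27.795000
base radius r_b = r_p·cos α = 27.795000·cos 21.469° = 25.866464
roll angle φ = 13.272° = 0.23164010 rad
x = r_b·(cos φ + φ·sin φ) = 25.866464·(0.97329118 + 0.23164010·0.22957412) = 26.551143
y = r_b·(sin φ − φ·cos φ) = 25.866464·(0.22957412 − 0.23164010·0.97329118) = 0.106592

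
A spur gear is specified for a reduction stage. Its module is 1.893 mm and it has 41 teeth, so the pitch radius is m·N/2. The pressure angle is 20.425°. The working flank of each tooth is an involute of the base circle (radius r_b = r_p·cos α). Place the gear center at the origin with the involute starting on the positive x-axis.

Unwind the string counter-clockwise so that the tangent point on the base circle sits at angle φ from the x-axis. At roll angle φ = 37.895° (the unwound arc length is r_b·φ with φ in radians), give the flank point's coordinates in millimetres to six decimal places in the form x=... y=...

pitch radius r_p = m·N/2 = 1.893·41/2 = 38.806500
base radius r_b = r_p·cos α = 38.806500·cos 20.425° = 36.366728
roll angle φ = 37.895° = 0.66139252 rad
x = r_b·(cos φ + φ·sin φ) = 36.366728·(0.78913769 + 0.66139252·0.61421634) = 43.471906
y = r_b·(sin φ − φ·cos φ) = 36.366728·(0.61421634 − 0.66139252·0.78913769) = 3.356161

x=43.471906 y=3.356161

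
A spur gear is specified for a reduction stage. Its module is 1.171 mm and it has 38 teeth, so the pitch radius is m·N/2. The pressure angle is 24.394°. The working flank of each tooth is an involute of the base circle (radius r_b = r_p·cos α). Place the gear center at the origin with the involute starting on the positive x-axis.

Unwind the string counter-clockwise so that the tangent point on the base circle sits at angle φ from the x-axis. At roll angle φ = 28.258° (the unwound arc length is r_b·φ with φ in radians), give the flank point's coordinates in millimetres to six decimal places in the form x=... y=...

pitch radius r_p = m·N/2 = 1.171·38/2 = 22.249000
base radius r_b = r_p·cos α = 22.249000·cos 24.394° = 20.262763
roll angle φ = 28.258° = 0.49319514 rad
x = r_b·(cos φ + φ·sin φ) = 20.262763·(0.88082464 + 0.49319514·0.47344266) = 22.579289
y = r_b·(sin φ − φ·cos φ) = 20.262763·(0.47344266 − 0.49319514·0.88082464) = 0.790739

x=22.579289 y=0.790739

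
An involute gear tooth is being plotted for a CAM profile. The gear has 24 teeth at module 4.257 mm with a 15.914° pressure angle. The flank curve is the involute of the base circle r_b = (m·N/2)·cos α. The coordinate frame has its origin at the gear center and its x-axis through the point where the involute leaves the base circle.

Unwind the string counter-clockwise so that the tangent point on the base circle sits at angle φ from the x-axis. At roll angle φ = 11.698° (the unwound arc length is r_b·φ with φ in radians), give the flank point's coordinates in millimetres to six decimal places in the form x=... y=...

pitch radius r_p = m·N/2 = 4.257·24/2 = 51.084000
base radius r_b = r_p·cos α = 51.084000·cos 15.914° = 49.126172
roll angle φ = 11.698° = 0.20416862 rad
x = r_b·(cos φ + φ·sin φ) = 49.126172·(0.97922989 + 0.20416862·0.20275311) = 50.139434
y = r_b·(sin φ − φ·cos φ) = 49.126172·(0.20275311 − 0.20416862·0.97922989) = 0.138786

x=50.139434 y=0.138786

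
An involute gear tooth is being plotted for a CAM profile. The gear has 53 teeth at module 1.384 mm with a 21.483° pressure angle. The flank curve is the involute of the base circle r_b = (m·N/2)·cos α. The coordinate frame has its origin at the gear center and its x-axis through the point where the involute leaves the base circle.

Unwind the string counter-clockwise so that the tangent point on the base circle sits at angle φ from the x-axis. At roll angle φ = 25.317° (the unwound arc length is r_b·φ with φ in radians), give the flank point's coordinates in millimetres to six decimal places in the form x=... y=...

x=37.298768 y=0.962399

pitch radius r_p = m·N/2 = 1.384·53/2 = 36.676000
base radius r_b = r_p·cos α = 36.676000·cos 21.483° = 34.127981
roll angle φ = 25.317° = 0.44186501 rad
x = r_b·(cos φ + φ·sin φ) = 34.127981·(0.90395571 + 0.44186501·0.42762609) = 37.298768
y = r_b·(sin φ − φ·cos φ) = 34.127981·(0.42762609 − 0.44186501·0.90395571) = 0.962399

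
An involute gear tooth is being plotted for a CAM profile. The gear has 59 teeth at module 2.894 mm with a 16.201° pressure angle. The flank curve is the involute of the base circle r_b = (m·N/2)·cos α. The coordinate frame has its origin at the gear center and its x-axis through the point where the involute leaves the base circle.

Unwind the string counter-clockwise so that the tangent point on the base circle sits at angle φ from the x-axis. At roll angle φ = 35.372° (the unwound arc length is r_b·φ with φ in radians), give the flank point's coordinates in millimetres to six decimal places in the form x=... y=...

pitch radius r_p = m·N/2 = 2.894·59/2 = 85.373000
base radius r_b = r_p·cos α = 85.373000·cos 16.201° = 81.982737
roll angle φ = 35.372° = 0.61735786 rad
x = r_b·(cos φ + φ·sin φ) = 81.982737·(0.81541079 + 0.61735786·0.57888276) = 96.148420
y = r_b·(sin φ − φ·cos φ) = 81.982737·(0.57888276 − 0.61735786·0.81541079) = 6.188262

x=96.148420 y=6.188262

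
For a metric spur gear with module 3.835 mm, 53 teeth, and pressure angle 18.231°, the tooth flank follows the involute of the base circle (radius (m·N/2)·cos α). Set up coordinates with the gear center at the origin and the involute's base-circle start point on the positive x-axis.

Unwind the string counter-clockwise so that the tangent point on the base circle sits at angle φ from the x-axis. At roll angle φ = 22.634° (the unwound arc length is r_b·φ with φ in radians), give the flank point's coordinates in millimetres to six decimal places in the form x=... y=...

x=103.766479 y=1.952751

pitch radius r_p = m·N/2 = 3.835·53/2 = 101.627500
base radius r_b = r_p·cos α = 101.627500·cos 18.231° = 96.526097
roll angle φ = 22.634° = 0.39503782 rad
x = r_b·(cos φ + φ·sin φ) = 96.526097·(0.92298201 + 0.39503782·0.38484310) = 103.766479
y = r_b·(sin φ − φ·cos φ) = 96.526097·(0.38484310 − 0.39503782·0.92298201) = 1.952751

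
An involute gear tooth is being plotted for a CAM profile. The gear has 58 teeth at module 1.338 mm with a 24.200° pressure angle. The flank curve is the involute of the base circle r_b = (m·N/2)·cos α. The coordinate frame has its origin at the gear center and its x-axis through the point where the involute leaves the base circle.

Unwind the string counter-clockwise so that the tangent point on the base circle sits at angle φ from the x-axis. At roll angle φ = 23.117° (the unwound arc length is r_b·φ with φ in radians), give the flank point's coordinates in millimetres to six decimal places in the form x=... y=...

x=38.156579 y=0.762299

pitch radius r_p = m·N/2 = 1.338·58/2 = 38.802000
base radius r_b = r_p·cos α = 38.802000·cos 24.200° = 35.392085
roll angle φ = 23.117° = 0.40346776 rad
x = r_b·(cos φ + φ·sin φ) = 35.392085·(0.91970505 + 0.40346776·0.39261002) = 38.156579
y = r_b·(sin φ − φ·cos φ) = 35.392085·(0.39261002 − 0.40346776·0.91970505) = 0.762299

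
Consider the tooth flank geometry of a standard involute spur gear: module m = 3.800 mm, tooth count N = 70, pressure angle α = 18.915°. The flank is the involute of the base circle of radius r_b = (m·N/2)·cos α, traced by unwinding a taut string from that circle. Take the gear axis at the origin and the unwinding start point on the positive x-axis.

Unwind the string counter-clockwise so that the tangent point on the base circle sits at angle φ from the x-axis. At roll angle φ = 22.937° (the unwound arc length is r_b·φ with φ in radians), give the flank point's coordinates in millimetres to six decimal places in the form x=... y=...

pitch radius r_p = m·N/2 = 3.800·70/2 = 133.000000
base radius r_b = r_p·cos α = 133.000000·cos 18.915° = 125.818070
roll angle φ = 22.937° = 0.40032617 rad
x = r_b·(cos φ + φ·sin φ) = 125.818070·(0.92093393 + 0.40032617·0.38971874) = 135.499587
y = r_b·(sin φ − φ·cos φ) = 125.818070·(0.38971874 − 0.40032617·0.92093393) = 2.647815

x=135.499587 y=2.647815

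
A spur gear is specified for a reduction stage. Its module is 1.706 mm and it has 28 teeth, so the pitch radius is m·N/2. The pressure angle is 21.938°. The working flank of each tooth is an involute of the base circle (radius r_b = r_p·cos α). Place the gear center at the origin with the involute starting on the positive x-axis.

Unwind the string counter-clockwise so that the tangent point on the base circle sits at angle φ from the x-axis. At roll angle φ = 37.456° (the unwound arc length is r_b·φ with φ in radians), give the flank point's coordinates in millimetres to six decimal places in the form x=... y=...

x=26.394641 y=1.976344

pitch radius r_p = m·N/2 = 1.706·28/2 = 23.884000
base radius r_b = r_p·cos α = 23.884000·cos 21.938° = 22.154528
roll angle φ = 37.456° = 0.65373052 rad
x = r_b·(cos φ + φ·sin φ) = 22.154528·(0.79382060 + 0.65373052·0.60815200) = 26.394641
y = r_b·(sin φ − φ·cos φ) = 22.154528·(0.60815200 − 0.65373052·0.79382060) = 1.976344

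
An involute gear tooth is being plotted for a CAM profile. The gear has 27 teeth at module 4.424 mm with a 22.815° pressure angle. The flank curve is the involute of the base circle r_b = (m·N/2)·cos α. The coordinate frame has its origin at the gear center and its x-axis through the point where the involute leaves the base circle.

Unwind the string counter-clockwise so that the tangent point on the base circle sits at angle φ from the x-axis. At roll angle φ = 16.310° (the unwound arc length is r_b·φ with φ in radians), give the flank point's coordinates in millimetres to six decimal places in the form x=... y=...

pitch radius r_p = m·N/2 = 4.424·27/2 = 59.724000
base radius r_b = r_p·cos α = 59.724000·cos 22.815° = 55.051294
roll angle φ = 16.310° = 0.28466320 rad
x = r_b·(cos φ + φ·sin φ) = 55.051294·(0.95975629 + 0.28466320·0.28083422) = 57.236801
y = r_b·(sin φ − φ·cos φ) = 55.051294·(0.28083422 − 0.28466320·0.95975629) = 0.419872

x=57.236801 y=0.419872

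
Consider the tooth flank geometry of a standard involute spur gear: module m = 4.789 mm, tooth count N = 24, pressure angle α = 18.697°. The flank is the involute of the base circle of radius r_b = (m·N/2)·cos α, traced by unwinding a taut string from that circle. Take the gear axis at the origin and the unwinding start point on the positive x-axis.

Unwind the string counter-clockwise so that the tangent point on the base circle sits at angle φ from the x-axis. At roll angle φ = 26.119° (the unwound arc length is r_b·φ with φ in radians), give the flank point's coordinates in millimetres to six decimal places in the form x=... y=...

x=59.800882 y=1.683482

pitch radius r_p = m·N/2 = 4.789·24/2 = 57.468000
base radius r_b = r_p·cos α = 57.468000·cos 18.697° = 54.435245
roll angle φ = 26.119° = 0.45586255 rad
x = r_b·(cos φ + φ·sin φ) = 54.435245·(0.89788164 + 0.45586255·0.44023694) = 59.800882
y = r_b·(sin φ − φ·cos φ) = 54.435245·(0.44023694 − 0.45586255·0.89788164) = 1.683482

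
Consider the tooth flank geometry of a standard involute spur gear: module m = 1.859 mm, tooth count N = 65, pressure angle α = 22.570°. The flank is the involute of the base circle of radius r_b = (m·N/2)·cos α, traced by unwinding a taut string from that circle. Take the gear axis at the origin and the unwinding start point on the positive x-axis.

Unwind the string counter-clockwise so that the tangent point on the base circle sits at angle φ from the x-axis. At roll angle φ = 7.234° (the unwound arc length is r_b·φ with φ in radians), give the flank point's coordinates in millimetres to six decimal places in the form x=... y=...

pitch radius r_p = m·N/2 = 1.859·65/2 = 60.417500
base radius r_b = r_p·cos α = 60.417500·cos 22.570° = 55.790203
roll angle φ = 7.234° = 0.12625712 rad
x = r_b·(cos φ + φ·sin φ) = 55.790203·(0.99204015 + 0.12625712·0.12592194) = 56.233104
y = r_b·(sin φ − φ·cos φ) = 55.790203·(0.12592194 − 0.12625712·0.99204015) = 0.037369

x=56.233104 y=0.037369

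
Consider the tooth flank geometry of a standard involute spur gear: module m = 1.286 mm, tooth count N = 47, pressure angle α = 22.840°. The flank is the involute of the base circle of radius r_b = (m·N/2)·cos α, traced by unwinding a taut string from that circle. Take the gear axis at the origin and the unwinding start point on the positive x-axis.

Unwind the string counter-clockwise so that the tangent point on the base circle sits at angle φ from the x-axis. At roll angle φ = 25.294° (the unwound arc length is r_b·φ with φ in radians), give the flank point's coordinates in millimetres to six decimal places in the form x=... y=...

x=30.434621 y=0.783292

pitch radius r_p = m·N/2 = 1.286·47/2 = 30.221000
base radius r_b = r_p·cos α = 30.221000·cos 22.840° = 27.851444
roll angle φ = 25.294° = 0.44146358 rad
x = r_b·(cos φ + φ·sin φ) = 27.851444·(0.90412730 + 0.44146358·0.42726319) = 30.434621
y = r_b·(sin φ − φ·cos φ) = 27.851444·(0.42726319 − 0.44146358·0.90412730) = 0.783292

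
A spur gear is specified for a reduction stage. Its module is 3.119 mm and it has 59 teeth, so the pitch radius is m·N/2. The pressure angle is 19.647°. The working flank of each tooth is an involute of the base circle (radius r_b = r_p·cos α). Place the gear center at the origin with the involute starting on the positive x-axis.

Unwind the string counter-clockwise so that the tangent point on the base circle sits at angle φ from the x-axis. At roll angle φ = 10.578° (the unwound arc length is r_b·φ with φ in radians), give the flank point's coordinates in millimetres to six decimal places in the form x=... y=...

x=88.118062 y=0.181146

pitch radius r_p = m·N/2 = 3.119·59/2 = 92.010500
base radius r_b = r_p·cos α = 92.010500·cos 19.647° = 86.653829
roll angle φ = 10.578° = 0.18462093 rad
x = r_b·(cos φ + φ·sin φ) = 86.653829·(0.98300591 + 0.18462093·0.18357392) = 88.118062
y = r_b·(sin φ − φ·cos φ) = 86.653829·(0.18357392 − 0.18462093·0.98300591) = 0.181146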